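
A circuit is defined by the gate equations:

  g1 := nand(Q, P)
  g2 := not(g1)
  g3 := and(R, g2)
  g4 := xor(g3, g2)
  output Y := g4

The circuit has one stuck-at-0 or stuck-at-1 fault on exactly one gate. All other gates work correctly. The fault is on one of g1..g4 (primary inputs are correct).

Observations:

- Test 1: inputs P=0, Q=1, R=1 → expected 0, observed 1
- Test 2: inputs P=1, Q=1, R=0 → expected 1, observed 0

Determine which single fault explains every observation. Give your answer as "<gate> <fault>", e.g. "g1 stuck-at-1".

Fault-free values for test 1 (P=0, Q=1, R=1): g1=1, g2=0, g3=0, g4=0, giving Y=0. Observed 1.
Test 1: faults giving observed 1 are {g3 stuck-at-1, g4 stuck-at-1}.
Test 2 (P=1, Q=1, R=0): fault-free g1=0, g2=1, g3=0, g4=1 → 1; observed 0. Eliminates g4 stuck-at-1.
Only g3 stuck-at-1 is consistent with every test.

g3 stuck-at-1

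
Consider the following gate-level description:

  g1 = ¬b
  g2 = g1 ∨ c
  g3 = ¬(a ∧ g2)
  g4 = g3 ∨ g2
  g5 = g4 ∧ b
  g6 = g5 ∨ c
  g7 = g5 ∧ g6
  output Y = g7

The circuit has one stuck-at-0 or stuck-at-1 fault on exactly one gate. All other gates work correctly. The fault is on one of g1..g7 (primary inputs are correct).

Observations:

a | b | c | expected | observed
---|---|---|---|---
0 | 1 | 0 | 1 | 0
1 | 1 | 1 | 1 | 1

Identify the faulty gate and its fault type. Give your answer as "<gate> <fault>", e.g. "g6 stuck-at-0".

Fault-free values for test 1 (a=0, b=1, c=0): g1=0, g2=0, g3=1, g4=1, g5=1, g6=1, g7=1, giving Y=1. Observed 0.
Test 1: faults giving observed 0 are {g3 stuck-at-0, g4 stuck-at-0, g5 stuck-at-0, g6 stuck-at-0, g7 stuck-at-0}.
Test 2 (a=1, b=1, c=1): fault-free g1=0, g2=1, g3=0, g4=1, g5=1, g6=1, g7=1 → 1; observed 1. Eliminates g4 stuck-at-0, g5 stuck-at-0, g6 stuck-at-0, g7 stuck-at-0.
Only g3 stuck-at-0 is consistent with every test.

g3 stuck-at-0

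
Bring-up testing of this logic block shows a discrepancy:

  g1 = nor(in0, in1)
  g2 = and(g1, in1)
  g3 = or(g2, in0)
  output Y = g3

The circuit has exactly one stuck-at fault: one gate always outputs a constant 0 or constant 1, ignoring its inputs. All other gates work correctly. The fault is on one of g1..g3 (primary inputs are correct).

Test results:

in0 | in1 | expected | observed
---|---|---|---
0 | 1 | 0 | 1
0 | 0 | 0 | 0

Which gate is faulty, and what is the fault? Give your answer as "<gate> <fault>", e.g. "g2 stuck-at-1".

Fault-free values for test 1 (in0=0, in1=1): g1=0, g2=0, g3=0, giving Y=0. Observed 1.
Test 1: faults giving observed 1 are {g1 stuck-at-1, g2 stuck-at-1, g3 stuck-at-1}.
Test 2 (in0=0, in1=0): fault-free g1=1, g2=0, g3=0 → 0; observed 0. Eliminates g2 stuck-at-1, g3 stuck-at-1.
Only g1 stuck-at-1 is consistent with every test.

g1 stuck-at-1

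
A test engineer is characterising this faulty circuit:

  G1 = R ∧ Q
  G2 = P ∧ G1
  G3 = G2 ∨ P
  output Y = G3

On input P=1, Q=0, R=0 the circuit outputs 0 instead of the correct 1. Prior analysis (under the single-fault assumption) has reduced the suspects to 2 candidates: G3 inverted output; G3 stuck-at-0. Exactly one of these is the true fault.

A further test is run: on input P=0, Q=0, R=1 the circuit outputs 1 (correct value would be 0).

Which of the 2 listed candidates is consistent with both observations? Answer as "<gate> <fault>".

G3 inverted output

Evaluate each candidate on input P=0, Q=0, R=1:
  G3 inverted output: G1=0, G2=0, G3=1 [inverted output] → 1 — matches
  G3 stuck-at-0: G1=0, G2=0, G3=0 [stuck-at-0] → 0 — eliminated
Only G3 inverted output reproduces the observed 1.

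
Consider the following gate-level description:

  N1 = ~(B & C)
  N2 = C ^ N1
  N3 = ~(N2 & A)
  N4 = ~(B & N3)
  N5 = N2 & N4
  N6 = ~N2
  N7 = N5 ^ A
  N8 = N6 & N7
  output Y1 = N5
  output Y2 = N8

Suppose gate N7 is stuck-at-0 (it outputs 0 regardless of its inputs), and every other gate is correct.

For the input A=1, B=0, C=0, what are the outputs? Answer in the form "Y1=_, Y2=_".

Propagate with N7 forced: N1=1, N2=1, N3=0, N4=1, N5=1, N6=0, N7=0 [stuck-at-0], N8=0.
So the outputs are Y1=1, Y2=0. (Same as the fault-free value — the fault is masked on this input.)

Y1=1, Y2=0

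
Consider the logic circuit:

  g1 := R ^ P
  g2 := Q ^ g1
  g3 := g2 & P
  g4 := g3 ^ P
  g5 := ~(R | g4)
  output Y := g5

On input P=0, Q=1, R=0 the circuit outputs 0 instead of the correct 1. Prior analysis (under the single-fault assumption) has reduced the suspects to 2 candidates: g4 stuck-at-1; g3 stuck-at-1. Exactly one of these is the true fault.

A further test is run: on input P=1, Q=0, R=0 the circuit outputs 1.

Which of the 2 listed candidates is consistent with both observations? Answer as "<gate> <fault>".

g3 stuck-at-1

Evaluate each candidate on input P=1, Q=0, R=0:
  g4 stuck-at-1: g1=1, g2=1, g3=1, g4=1 [stuck-at-1], g5=0 → 0 — eliminated
  g3 stuck-at-1: g1=1, g2=1, g3=1 [stuck-at-1], g4=0, g5=1 → 1 — matches
Only g3 stuck-at-1 reproduces the observed 1.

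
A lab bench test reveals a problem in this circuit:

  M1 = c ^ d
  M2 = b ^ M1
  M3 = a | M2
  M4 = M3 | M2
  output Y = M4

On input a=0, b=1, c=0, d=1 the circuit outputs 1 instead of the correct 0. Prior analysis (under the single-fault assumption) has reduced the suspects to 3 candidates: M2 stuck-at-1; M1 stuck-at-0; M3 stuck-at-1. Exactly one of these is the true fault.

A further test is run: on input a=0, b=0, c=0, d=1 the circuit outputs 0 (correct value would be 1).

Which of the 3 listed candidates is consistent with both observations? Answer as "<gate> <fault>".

Evaluate each candidate on input a=0, b=0, c=0, d=1:
  M2 stuck-at-1: M1=1, M2=1 [stuck-at-1], M3=1, M4=1 → 1 — eliminated
  M1 stuck-at-0: M1=0 [stuck-at-0], M2=0, M3=0, M4=0 → 0 — matches
  M3 stuck-at-1: M1=1, M2=1, M3=1 [stuck-at-1], M4=1 → 1 — eliminated
Only M1 stuck-at-0 reproduces the observed 0.

M1 stuck-at-0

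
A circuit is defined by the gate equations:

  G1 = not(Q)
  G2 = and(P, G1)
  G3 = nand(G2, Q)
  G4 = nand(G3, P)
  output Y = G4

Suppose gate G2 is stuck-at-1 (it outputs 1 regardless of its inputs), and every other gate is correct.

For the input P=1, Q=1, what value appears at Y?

Propagate with G2 forced: G1=0, G2=1 [stuck-at-1], G3=0, G4=1.
So Y = 1. (Without the fault it would be 0.)

1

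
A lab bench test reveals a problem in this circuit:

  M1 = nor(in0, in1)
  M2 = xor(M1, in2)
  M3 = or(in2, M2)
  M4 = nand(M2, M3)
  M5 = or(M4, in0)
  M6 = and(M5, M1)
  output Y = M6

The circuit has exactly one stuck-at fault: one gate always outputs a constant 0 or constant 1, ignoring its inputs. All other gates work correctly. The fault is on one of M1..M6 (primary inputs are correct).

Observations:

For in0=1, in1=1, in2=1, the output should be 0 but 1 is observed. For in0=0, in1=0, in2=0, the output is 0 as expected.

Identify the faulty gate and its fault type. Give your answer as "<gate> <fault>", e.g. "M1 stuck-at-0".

Fault-free values for test 1 (in0=1, in1=1, in2=1): M1=0, M2=1, M3=1, M4=0, M5=1, M6=0, giving Y=0. Observed 1.
Test 1: faults giving observed 1 are {M1 stuck-at-1, M6 stuck-at-1}.
Test 2 (in0=0, in1=0, in2=0): fault-free M1=1, M2=1, M3=1, M4=0, M5=0, M6=0 → 0; observed 0. Eliminates M6 stuck-at-1.
Only M1 stuck-at-1 is consistent with every test.

M1 stuck-at-1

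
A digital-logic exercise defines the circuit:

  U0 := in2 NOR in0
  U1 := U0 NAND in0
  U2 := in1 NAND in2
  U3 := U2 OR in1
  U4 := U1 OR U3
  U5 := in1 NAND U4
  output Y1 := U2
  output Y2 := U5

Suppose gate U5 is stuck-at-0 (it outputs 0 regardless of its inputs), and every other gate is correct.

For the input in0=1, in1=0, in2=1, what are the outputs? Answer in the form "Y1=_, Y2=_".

Propagate with U5 forced: U0=0, U1=1, U2=1, U3=1, U4=1, U5=0 [stuck-at-0].
So the outputs are Y1=1, Y2=0. (Without the fault they would be Y1=1, Y2=1.)

Y1=1, Y2=0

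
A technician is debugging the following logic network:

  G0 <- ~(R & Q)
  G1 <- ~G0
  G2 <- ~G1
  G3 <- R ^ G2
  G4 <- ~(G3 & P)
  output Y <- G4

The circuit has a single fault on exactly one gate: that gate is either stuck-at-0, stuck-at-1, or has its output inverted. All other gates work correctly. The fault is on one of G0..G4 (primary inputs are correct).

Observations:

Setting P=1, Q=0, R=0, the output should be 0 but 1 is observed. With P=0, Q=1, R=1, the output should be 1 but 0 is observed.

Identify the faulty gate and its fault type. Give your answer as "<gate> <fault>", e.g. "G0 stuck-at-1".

G4 inverted output

Fault-free values for test 1 (P=1, Q=0, R=0): G0=1, G1=0, G2=1, G3=1, G4=0, giving Y=0. Observed 1.
Test 1: faults giving observed 1 are {G0 stuck-at-0, G0 inverted output, G1 stuck-at-1, G1 inverted output, G2 stuck-at-0, G2 inverted output, G3 stuck-at-0, G3 inverted output, G4 stuck-at-1, G4 inverted output}.
Test 2 (P=0, Q=1, R=1): fault-free G0=0, G1=1, G2=0, G3=1, G4=1 → 1; observed 0. Eliminates G0 stuck-at-0, G0 inverted output, G1 stuck-at-1, G1 inverted output, G2 stuck-at-0, G2 inverted output, G3 stuck-at-0, G3 inverted output, G4 stuck-at-1.
Only G4 inverted output is consistent with every test.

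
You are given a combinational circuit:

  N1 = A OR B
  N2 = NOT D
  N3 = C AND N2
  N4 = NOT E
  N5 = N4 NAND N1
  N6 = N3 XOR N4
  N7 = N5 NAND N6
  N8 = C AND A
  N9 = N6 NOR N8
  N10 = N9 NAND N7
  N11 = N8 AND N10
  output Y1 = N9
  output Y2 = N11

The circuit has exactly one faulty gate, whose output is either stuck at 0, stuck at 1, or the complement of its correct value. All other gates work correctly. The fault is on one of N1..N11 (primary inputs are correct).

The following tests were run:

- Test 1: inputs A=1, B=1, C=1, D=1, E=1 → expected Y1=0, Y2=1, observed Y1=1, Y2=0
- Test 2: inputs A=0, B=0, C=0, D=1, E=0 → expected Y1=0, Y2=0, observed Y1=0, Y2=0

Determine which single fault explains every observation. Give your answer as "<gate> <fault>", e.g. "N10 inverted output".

N8 stuck-at-0

Fault-free values for test 1 (A=1, B=1, C=1, D=1, E=1): N1=1, N2=0, N3=0, N4=0, N5=1, N6=0, N7=1, N8=1, N9=0, N10=1, N11=1, giving Y1=0, Y2=1. Observed Y1=1, Y2=0.
Test 1: faults giving observed Y1=1, Y2=0 are {N8 stuck-at-0, N8 inverted output, N9 stuck-at-1, N9 inverted output}.
Test 2 (A=0, B=0, C=0, D=1, E=0): fault-free N1=0, N2=0, N3=0, N4=1, N5=1, N6=1, N7=0, N8=0, N9=0, N10=1, N11=0 → Y1=0, Y2=0; observed Y1=0, Y2=0. Eliminates N8 inverted output, N9 stuck-at-1, N9 inverted output.
Only N8 stuck-at-0 is consistent with every test.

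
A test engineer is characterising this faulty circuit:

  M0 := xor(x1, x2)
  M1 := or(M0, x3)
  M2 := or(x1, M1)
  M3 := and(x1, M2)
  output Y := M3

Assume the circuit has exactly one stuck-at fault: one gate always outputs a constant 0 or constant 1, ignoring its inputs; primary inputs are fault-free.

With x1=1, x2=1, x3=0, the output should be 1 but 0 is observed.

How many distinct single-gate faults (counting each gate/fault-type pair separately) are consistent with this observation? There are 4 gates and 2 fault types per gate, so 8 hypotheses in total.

Fault-free: M0=0, M1=0, M2=1, M3=1 → 1. Observed 0.
  M0 stuck-at-0: output 1 ✗
  M0 stuck-at-1: output 1 ✗
  M1 stuck-at-0: output 1 ✗
  M1 stuck-at-1: output 1 ✗
  M2 stuck-at-0: output 0 ✓
  M2 stuck-at-1: output 1 ✗
  M3 stuck-at-0: output 0 ✓
  M3 stuck-at-1: output 1 ✗
Consistent faults: {M2 stuck-at-0, M3 stuck-at-0} — 2 in all.

2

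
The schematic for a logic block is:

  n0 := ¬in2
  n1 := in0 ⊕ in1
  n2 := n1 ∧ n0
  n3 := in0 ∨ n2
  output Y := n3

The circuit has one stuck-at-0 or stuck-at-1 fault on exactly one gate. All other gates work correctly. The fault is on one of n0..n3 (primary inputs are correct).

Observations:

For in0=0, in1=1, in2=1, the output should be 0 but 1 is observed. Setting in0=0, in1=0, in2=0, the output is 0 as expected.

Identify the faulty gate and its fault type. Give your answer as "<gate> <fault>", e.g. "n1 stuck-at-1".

Fault-free values for test 1 (in0=0, in1=1, in2=1): n0=0, n1=1, n2=0, n3=0, giving Y=0. Observed 1.
Test 1: faults giving observed 1 are {n0 stuck-at-1, n2 stuck-at-1, n3 stuck-at-1}.
Test 2 (in0=0, in1=0, in2=0): fault-free n0=1, n1=0, n2=0, n3=0 → 0; observed 0. Eliminates n2 stuck-at-1, n3 stuck-at-1.
Only n0 stuck-at-1 is consistent with every test.

n0 stuck-at-1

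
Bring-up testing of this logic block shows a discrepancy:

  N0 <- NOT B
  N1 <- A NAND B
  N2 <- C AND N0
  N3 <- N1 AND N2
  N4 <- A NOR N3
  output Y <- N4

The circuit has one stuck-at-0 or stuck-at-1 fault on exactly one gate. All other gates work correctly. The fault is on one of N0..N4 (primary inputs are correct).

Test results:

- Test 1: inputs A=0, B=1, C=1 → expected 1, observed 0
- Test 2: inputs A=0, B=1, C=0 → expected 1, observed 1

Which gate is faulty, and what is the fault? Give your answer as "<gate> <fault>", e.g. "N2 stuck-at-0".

Fault-free values for test 1 (A=0, B=1, C=1): N0=0, N1=1, N2=0, N3=0, N4=1, giving Y=1. Observed 0.
Test 1: faults giving observed 0 are {N0 stuck-at-1, N2 stuck-at-1, N3 stuck-at-1, N4 stuck-at-0}.
Test 2 (A=0, B=1, C=0): fault-free N0=0, N1=1, N2=0, N3=0, N4=1 → 1; observed 1. Eliminates N2 stuck-at-1, N3 stuck-at-1, N4 stuck-at-0.
Only N0 stuck-at-1 is consistent with every test.

N0 stuck-at-1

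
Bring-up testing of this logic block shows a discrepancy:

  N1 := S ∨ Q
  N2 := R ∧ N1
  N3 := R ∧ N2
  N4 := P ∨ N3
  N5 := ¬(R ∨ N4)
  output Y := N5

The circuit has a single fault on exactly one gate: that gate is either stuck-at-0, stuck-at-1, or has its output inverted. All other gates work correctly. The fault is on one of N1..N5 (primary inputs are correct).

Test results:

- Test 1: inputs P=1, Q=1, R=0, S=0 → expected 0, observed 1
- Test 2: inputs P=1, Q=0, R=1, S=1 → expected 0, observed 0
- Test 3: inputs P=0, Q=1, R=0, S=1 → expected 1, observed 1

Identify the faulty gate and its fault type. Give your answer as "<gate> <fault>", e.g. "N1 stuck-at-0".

Fault-free values for test 1 (P=1, Q=1, R=0, S=0): N1=1, N2=0, N3=0, N4=1, N5=0, giving Y=0. Observed 1.
Test 1: faults giving observed 1 are {N4 stuck-at-0, N4 inverted output, N5 stuck-at-1, N5 inverted output}.
Test 2 (P=1, Q=0, R=1, S=1): fault-free N1=1, N2=1, N3=1, N4=1, N5=0 → 0; observed 0. Eliminates N5 stuck-at-1, N5 inverted output.
Test 3 (P=0, Q=1, R=0, S=1): fault-free N1=1, N2=0, N3=0, N4=0, N5=1 → 1; observed 1. Eliminates N4 inverted output.
Only N4 stuck-at-0 is consistent with every test.

N4 stuck-at-0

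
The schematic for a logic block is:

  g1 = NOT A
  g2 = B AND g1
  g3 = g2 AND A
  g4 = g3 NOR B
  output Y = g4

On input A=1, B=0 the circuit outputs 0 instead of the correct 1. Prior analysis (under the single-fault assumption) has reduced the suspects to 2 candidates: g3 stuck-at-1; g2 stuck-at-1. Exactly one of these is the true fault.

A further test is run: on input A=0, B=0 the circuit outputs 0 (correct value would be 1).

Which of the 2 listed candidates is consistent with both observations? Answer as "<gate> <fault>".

g3 stuck-at-1

Evaluate each candidate on input A=0, B=0:
  g3 stuck-at-1: g1=1, g2=0, g3=1 [stuck-at-1], g4=0 → 0 — matches
  g2 stuck-at-1: g1=1, g2=1 [stuck-at-1], g3=0, g4=1 → 1 — eliminated
Only g3 stuck-at-1 reproduces the observed 0.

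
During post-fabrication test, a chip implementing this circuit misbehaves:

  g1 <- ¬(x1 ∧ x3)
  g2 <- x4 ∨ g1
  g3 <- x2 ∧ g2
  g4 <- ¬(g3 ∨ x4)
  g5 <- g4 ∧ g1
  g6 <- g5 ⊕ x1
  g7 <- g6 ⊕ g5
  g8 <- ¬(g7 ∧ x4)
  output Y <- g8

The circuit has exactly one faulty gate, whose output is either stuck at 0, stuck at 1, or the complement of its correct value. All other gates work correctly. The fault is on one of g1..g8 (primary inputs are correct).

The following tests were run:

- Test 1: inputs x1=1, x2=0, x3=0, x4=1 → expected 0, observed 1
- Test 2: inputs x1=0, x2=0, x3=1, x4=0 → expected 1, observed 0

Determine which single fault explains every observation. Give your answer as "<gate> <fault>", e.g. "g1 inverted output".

g8 inverted output

Fault-free values for test 1 (x1=1, x2=0, x3=0, x4=1): g1=1, g2=1, g3=0, g4=0, g5=0, g6=1, g7=1, g8=0, giving Y=0. Observed 1.
Test 1: faults giving observed 1 are {g6 stuck-at-0, g6 inverted output, g7 stuck-at-0, g7 inverted output, g8 stuck-at-1, g8 inverted output}.
Test 2 (x1=0, x2=0, x3=1, x4=0): fault-free g1=1, g2=1, g3=0, g4=1, g5=1, g6=1, g7=0, g8=1 → 1; observed 0. Eliminates g6 stuck-at-0, g6 inverted output, g7 stuck-at-0, g7 inverted output, g8 stuck-at-1.
Only g8 inverted output is consistent with every test.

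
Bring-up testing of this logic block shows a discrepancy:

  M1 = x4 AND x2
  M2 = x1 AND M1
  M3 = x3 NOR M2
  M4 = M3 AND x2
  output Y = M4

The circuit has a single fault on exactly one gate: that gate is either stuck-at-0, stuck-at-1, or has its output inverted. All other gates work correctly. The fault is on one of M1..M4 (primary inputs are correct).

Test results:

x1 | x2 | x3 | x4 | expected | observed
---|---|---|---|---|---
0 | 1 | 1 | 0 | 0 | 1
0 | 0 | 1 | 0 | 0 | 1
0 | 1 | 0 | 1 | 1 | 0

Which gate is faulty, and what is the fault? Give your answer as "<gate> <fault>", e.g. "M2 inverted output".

Fault-free values for test 1 (x1=0, x2=1, x3=1, x4=0): M1=0, M2=0, M3=0, M4=0, giving Y=0. Observed 1.
Test 1: faults giving observed 1 are {M3 stuck-at-1, M3 inverted output, M4 stuck-at-1, M4 inverted output}.
Test 2 (x1=0, x2=0, x3=1, x4=0): fault-free M1=0, M2=0, M3=0, M4=0 → 0; observed 1. Eliminates M3 stuck-at-1, M3 inverted output.
Test 3 (x1=0, x2=1, x3=0, x4=1): fault-free M1=1, M2=0, M3=1, M4=1 → 1; observed 0. Eliminates M4 stuck-at-1.
Only M4 inverted output is consistent with every test.

M4 inverted output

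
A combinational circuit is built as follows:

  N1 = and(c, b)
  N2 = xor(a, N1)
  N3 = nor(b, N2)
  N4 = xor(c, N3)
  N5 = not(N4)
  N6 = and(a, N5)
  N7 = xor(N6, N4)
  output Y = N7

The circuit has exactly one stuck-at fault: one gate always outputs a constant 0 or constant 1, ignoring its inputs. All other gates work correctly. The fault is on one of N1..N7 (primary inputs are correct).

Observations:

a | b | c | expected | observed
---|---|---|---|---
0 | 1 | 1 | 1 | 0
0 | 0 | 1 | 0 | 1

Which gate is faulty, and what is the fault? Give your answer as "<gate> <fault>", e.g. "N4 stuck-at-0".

Fault-free values for test 1 (a=0, b=1, c=1): N1=1, N2=1, N3=0, N4=1, N5=0, N6=0, N7=1, giving Y=1. Observed 0.
Test 1: faults giving observed 0 are {N3 stuck-at-1, N4 stuck-at-0, N6 stuck-at-1, N7 stuck-at-0}.
Test 2 (a=0, b=0, c=1): fault-free N1=0, N2=0, N3=1, N4=0, N5=1, N6=0, N7=0 → 0; observed 1. Eliminates N3 stuck-at-1, N4 stuck-at-0, N7 stuck-at-0.
Only N6 stuck-at-1 is consistent with every test.

N6 stuck-at-1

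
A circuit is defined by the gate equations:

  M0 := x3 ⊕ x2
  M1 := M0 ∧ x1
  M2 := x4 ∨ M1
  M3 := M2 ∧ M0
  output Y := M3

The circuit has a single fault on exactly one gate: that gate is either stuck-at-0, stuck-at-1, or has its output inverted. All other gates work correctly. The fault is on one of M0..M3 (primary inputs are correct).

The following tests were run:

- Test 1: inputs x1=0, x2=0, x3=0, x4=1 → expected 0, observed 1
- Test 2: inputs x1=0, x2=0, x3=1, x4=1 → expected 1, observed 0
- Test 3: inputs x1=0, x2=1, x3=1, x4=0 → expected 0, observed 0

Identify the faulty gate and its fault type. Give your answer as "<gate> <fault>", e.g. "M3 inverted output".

M0 inverted output

Fault-free values for test 1 (x1=0, x2=0, x3=0, x4=1): M0=0, M1=0, M2=1, M3=0, giving Y=0. Observed 1.
Test 1: faults giving observed 1 are {M0 stuck-at-1, M0 inverted output, M3 stuck-at-1, M3 inverted output}.
Test 2 (x1=0, x2=0, x3=1, x4=1): fault-free M0=1, M1=0, M2=1, M3=1 → 1; observed 0. Eliminates M0 stuck-at-1, M3 stuck-at-1.
Test 3 (x1=0, x2=1, x3=1, x4=0): fault-free M0=0, M1=0, M2=0, M3=0 → 0; observed 0. Eliminates M3 inverted output.
Only M0 inverted output is consistent with every test.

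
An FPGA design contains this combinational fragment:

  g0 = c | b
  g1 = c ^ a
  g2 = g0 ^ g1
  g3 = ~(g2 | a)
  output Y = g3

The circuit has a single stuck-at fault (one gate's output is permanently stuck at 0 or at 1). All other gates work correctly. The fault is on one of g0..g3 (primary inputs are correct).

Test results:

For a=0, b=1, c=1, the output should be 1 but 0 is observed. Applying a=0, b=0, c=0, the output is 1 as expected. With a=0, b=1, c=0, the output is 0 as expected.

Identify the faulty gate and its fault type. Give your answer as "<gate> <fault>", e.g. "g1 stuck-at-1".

g1 stuck-at-0

Fault-free values for test 1 (a=0, b=1, c=1): g0=1, g1=1, g2=0, g3=1, giving Y=1. Observed 0.
Test 1: faults giving observed 0 are {g0 stuck-at-0, g1 stuck-at-0, g2 stuck-at-1, g3 stuck-at-0}.
Test 2 (a=0, b=0, c=0): fault-free g0=0, g1=0, g2=0, g3=1 → 1; observed 1. Eliminates g2 stuck-at-1, g3 stuck-at-0.
Test 3 (a=0, b=1, c=0): fault-free g0=1, g1=0, g2=1, g3=0 → 0; observed 0. Eliminates g0 stuck-at-0.
Only g1 stuck-at-0 is consistent with every test.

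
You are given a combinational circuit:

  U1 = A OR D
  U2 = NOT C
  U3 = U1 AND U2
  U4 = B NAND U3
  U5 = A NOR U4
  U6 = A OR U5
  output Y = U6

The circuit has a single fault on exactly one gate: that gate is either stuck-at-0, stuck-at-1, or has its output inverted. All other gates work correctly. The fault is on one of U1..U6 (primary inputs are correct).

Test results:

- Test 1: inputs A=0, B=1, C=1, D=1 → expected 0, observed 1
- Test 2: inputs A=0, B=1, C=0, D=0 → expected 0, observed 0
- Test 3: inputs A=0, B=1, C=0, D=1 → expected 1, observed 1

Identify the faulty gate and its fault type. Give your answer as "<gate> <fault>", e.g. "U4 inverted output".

Fault-free values for test 1 (A=0, B=1, C=1, D=1): U1=1, U2=0, U3=0, U4=1, U5=0, U6=0, giving Y=0. Observed 1.
Test 1: faults giving observed 1 are {U2 stuck-at-1, U2 inverted output, U3 stuck-at-1, U3 inverted output, U4 stuck-at-0, U4 inverted output, U5 stuck-at-1, U5 inverted output, U6 stuck-at-1, U6 inverted output}.
Test 2 (A=0, B=1, C=0, D=0): fault-free U1=0, U2=1, U3=0, U4=1, U5=0, U6=0 → 0; observed 0. Eliminates U3 stuck-at-1, U3 inverted output, U4 stuck-at-0, U4 inverted output, U5 stuck-at-1, U5 inverted output, U6 stuck-at-1, U6 inverted output.
Test 3 (A=0, B=1, C=0, D=1): fault-free U1=1, U2=1, U3=1, U4=0, U5=1, U6=1 → 1; observed 1. Eliminates U2 inverted output.
Only U2 stuck-at-1 is consistent with every test.

U2 stuck-at-1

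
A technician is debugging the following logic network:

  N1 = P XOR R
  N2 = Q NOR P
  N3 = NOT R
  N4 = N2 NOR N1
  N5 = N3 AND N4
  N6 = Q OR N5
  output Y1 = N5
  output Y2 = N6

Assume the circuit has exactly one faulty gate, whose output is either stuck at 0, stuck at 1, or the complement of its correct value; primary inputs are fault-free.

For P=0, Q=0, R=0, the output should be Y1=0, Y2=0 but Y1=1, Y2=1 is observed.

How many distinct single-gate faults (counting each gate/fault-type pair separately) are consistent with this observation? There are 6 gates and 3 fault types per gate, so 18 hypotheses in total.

6

Fault-free: N1=0, N2=1, N3=1, N4=0, N5=0, N6=0 → Y1=0, Y2=0. Observed Y1=1, Y2=1.
  N1: none of the 3 fault types match ✗
  N2: stuck-at-0, inverted output ✓; others ✗
  N3: none of the 3 fault types match ✗
  N4: stuck-at-1, inverted output ✓; others ✗
  N5: stuck-at-1, inverted output ✓; others ✗
  N6: none of the 3 fault types match ✗
Consistent faults: {N2 stuck-at-0, N2 inverted output, N4 stuck-at-1, N4 inverted output, N5 stuck-at-1, N5 inverted output} — 6 in all.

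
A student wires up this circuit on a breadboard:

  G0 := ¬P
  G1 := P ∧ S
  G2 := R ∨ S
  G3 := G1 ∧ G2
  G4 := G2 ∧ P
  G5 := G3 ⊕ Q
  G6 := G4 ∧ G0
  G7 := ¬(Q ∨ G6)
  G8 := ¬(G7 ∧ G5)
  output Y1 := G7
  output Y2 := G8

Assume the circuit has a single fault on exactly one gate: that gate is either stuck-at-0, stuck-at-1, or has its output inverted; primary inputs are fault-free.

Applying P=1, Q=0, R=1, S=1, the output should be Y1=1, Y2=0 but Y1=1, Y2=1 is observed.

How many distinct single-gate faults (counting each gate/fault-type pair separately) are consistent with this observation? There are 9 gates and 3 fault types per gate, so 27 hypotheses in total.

Fault-free: G0=0, G1=1, G2=1, G3=1, G4=1, G5=1, G6=0, G7=1, G8=0 → Y1=1, Y2=0. Observed Y1=1, Y2=1.
  G0: none of the 3 fault types match ✗
  G1: stuck-at-0, inverted output ✓; others ✗
  G2: stuck-at-0, inverted output ✓; others ✗
  G3: stuck-at-0, inverted output ✓; others ✗
  G4: none of the 3 fault types match ✗
  G5: stuck-at-0, inverted output ✓; others ✗
  G6: none of the 3 fault types match ✗
  G7: none of the 3 fault types match ✗
  G8: stuck-at-1, inverted output ✓; others ✗
Consistent faults: {G1 stuck-at-0, G1 inverted output, G2 stuck-at-0, G2 inverted output, G3 stuck-at-0, G3 inverted output, G5 stuck-at-0, G5 inverted output, G8 stuck-at-1, G8 inverted output} — 10 in all.

10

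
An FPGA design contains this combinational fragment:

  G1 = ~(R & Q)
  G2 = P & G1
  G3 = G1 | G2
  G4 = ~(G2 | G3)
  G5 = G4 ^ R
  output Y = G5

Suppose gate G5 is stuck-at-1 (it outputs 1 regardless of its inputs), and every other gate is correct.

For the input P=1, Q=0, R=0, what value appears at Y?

Propagate with G5 forced: G1=1, G2=1, G3=1, G4=0, G5=1 [stuck-at-1].
So Y = 1. (Without the fault it would be 0.)

1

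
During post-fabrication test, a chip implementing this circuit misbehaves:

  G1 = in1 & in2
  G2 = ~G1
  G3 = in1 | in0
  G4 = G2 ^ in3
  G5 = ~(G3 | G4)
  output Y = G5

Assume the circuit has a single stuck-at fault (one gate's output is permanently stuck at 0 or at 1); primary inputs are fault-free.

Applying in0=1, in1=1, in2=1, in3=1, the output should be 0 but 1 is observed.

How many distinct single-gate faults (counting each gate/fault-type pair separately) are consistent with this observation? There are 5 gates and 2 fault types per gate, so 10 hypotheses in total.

Fault-free: G1=1, G2=0, G3=1, G4=1, G5=0 → 0. Observed 1.
  G1 stuck-at-0: output 0 ✗
  G1 stuck-at-1: output 0 ✗
  G2 stuck-at-0: output 0 ✗
  G2 stuck-at-1: output 0 ✗
  G3 stuck-at-0: output 0 ✗
  G3 stuck-at-1: output 0 ✗
  G4 stuck-at-0: output 0 ✗
  G4 stuck-at-1: output 0 ✗
  G5 stuck-at-0: output 0 ✗
  G5 stuck-at-1: output 1 ✓
Consistent faults: {G5 stuck-at-1} — 1 in all.

1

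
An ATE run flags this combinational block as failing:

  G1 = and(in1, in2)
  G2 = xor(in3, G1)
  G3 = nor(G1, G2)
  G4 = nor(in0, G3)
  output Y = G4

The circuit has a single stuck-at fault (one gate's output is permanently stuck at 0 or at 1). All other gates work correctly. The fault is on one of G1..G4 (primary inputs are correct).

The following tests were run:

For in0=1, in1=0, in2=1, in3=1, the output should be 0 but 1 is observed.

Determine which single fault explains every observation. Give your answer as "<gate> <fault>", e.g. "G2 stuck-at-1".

G4 stuck-at-1

Fault-free values for test 1 (in0=1, in1=0, in2=1, in3=1): G1=0, G2=1, G3=0, G4=0, giving Y=0. Observed 1.
Test 1: faults giving observed 1 are {G4 stuck-at-1}.
Only G4 stuck-at-1 is consistent with every test.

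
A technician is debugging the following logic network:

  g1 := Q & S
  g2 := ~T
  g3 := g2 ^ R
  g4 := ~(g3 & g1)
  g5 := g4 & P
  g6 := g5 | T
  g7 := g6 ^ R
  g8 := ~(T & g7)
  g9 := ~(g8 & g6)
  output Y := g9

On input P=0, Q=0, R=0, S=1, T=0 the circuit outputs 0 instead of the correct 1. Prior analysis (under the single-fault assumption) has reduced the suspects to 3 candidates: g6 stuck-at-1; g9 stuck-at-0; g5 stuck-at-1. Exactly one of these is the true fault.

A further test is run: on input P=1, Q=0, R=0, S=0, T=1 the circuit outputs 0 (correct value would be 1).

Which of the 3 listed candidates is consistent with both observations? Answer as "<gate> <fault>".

Evaluate each candidate on input P=1, Q=0, R=0, S=0, T=1:
  g6 stuck-at-1: g1=0, g2=0, g3=0, g4=1, g5=1, g6=1 [stuck-at-1], g7=1, g8=0, g9=1 → 1 — eliminated
  g9 stuck-at-0: g1=0, g2=0, g3=0, g4=1, g5=1, g6=1, g7=1, g8=0, g9=0 [stuck-at-0] → 0 — matches
  g5 stuck-at-1: g1=0, g2=0, g3=0, g4=1, g5=1 [stuck-at-1], g6=1, g7=1, g8=0, g9=1 → 1 — eliminated
Only g9 stuck-at-0 reproduces the observed 0.

g9 stuck-at-0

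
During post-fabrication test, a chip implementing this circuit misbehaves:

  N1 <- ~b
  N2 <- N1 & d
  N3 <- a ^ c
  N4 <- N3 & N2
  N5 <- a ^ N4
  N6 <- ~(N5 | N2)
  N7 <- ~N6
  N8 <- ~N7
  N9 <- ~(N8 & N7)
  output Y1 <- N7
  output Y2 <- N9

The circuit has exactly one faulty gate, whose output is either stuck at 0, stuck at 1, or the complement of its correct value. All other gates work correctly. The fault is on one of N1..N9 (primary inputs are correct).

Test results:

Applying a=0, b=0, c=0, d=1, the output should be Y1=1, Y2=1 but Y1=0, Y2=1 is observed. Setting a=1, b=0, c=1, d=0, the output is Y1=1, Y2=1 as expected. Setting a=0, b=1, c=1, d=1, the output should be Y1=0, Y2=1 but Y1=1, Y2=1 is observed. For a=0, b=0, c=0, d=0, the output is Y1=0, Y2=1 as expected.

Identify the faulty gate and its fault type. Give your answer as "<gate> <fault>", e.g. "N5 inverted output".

Fault-free values for test 1 (a=0, b=0, c=0, d=1): N1=1, N2=1, N3=0, N4=0, N5=0, N6=0, N7=1, N8=0, N9=1, giving Y1=1, Y2=1. Observed Y1=0, Y2=1.
Test 1: faults giving observed Y1=0, Y2=1 are {N1 stuck-at-0, N1 inverted output, N2 stuck-at-0, N2 inverted output, N6 stuck-at-1, N6 inverted output, N7 stuck-at-0, N7 inverted output}.
Test 2 (a=1, b=0, c=1, d=0): fault-free N1=1, N2=0, N3=0, N4=0, N5=1, N6=0, N7=1, N8=0, N9=1 → Y1=1, Y2=1; observed Y1=1, Y2=1. Eliminates N6 stuck-at-1, N6 inverted output, N7 stuck-at-0, N7 inverted output.
Test 3 (a=0, b=1, c=1, d=1): fault-free N1=0, N2=0, N3=1, N4=0, N5=0, N6=1, N7=0, N8=1, N9=1 → Y1=0, Y2=1; observed Y1=1, Y2=1. Eliminates N1 stuck-at-0, N2 stuck-at-0.
Test 4 (a=0, b=0, c=0, d=0): fault-free N1=1, N2=0, N3=0, N4=0, N5=0, N6=1, N7=0, N8=1, N9=1 → Y1=0, Y2=1; observed Y1=0, Y2=1. Eliminates N2 inverted output.
Only N1 inverted output is consistent with every test.

N1 inverted output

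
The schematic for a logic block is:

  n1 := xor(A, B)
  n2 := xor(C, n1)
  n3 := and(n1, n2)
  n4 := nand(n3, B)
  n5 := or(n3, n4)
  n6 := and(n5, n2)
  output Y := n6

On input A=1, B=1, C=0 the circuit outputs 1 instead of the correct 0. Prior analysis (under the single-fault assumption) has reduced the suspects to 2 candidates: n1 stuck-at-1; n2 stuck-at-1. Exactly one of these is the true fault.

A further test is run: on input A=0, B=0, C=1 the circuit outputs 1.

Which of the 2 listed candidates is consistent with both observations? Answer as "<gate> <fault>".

n2 stuck-at-1

Evaluate each candidate on input A=0, B=0, C=1:
  n1 stuck-at-1: n1=1 [stuck-at-1], n2=0, n3=0, n4=1, n5=1, n6=0 → 0 — eliminated
  n2 stuck-at-1: n1=0, n2=1 [stuck-at-1], n3=0, n4=1, n5=1, n6=1 → 1 — matches
Only n2 stuck-at-1 reproduces the observed 1.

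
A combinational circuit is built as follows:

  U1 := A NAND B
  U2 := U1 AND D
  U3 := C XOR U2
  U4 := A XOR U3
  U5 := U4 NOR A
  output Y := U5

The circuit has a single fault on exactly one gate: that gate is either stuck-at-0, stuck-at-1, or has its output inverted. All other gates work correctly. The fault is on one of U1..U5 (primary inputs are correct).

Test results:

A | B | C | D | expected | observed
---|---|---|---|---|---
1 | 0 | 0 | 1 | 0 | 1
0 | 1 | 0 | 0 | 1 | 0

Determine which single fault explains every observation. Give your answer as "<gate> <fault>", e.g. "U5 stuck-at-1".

Fault-free values for test 1 (A=1, B=0, C=0, D=1): U1=1, U2=1, U3=1, U4=0, U5=0, giving Y=0. Observed 1.
Test 1: faults giving observed 1 are {U5 stuck-at-1, U5 inverted output}.
Test 2 (A=0, B=1, C=0, D=0): fault-free U1=1, U2=0, U3=0, U4=0, U5=1 → 1; observed 0. Eliminates U5 stuck-at-1.
Only U5 inverted output is consistent with every test.

U5 inverted output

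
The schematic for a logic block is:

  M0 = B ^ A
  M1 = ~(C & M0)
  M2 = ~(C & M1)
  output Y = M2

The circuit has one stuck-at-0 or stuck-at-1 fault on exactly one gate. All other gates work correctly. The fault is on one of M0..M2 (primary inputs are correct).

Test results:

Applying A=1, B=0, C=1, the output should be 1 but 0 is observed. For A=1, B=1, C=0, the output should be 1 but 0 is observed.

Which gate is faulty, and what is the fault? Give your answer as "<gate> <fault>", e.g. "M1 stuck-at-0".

Fault-free values for test 1 (A=1, B=0, C=1): M0=1, M1=0, M2=1, giving Y=1. Observed 0.
Test 1: faults giving observed 0 are {M0 stuck-at-0, M1 stuck-at-1, M2 stuck-at-0}.
Test 2 (A=1, B=1, C=0): fault-free M0=0, M1=1, M2=1 → 1; observed 0. Eliminates M0 stuck-at-0, M1 stuck-at-1.
Only M2 stuck-at-0 is consistent with every test.

M2 stuck-at-0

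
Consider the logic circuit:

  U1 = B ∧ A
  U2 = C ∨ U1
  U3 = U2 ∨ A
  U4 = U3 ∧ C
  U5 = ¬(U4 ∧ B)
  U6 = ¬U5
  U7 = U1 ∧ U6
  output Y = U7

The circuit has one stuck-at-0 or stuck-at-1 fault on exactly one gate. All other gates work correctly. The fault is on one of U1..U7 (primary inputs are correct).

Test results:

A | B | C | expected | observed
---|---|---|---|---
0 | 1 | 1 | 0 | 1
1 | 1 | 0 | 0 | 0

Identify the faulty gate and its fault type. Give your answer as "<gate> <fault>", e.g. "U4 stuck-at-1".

U1 stuck-at-1

Fault-free values for test 1 (A=0, B=1, C=1): U1=0, U2=1, U3=1, U4=1, U5=0, U6=1, U7=0, giving Y=0. Observed 1.
Test 1: faults giving observed 1 are {U1 stuck-at-1, U7 stuck-at-1}.
Test 2 (A=1, B=1, C=0): fault-free U1=1, U2=1, U3=1, U4=0, U5=1, U6=0, U7=0 → 0; observed 0. Eliminates U7 stuck-at-1.
Only U1 stuck-at-1 is consistent with every test.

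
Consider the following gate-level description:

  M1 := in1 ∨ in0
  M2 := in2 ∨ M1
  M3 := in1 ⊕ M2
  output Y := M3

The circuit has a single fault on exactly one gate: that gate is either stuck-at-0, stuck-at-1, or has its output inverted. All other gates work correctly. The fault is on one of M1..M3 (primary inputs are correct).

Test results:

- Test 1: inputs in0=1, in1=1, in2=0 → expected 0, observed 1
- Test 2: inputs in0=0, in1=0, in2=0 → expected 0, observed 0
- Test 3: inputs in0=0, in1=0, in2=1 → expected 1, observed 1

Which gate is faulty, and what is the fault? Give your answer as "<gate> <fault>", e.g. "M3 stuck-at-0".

M1 stuck-at-0

Fault-free values for test 1 (in0=1, in1=1, in2=0): M1=1, M2=1, M3=0, giving Y=0. Observed 1.
Test 1: faults giving observed 1 are {M1 stuck-at-0, M1 inverted output, M2 stuck-at-0, M2 inverted output, M3 stuck-at-1, M3 inverted output}.
Test 2 (in0=0, in1=0, in2=0): fault-free M1=0, M2=0, M3=0 → 0; observed 0. Eliminates M1 inverted output, M2 inverted output, M3 stuck-at-1, M3 inverted output.
Test 3 (in0=0, in1=0, in2=1): fault-free M1=0, M2=1, M3=1 → 1; observed 1. Eliminates M2 stuck-at-0.
Only M1 stuck-at-0 is consistent with every test.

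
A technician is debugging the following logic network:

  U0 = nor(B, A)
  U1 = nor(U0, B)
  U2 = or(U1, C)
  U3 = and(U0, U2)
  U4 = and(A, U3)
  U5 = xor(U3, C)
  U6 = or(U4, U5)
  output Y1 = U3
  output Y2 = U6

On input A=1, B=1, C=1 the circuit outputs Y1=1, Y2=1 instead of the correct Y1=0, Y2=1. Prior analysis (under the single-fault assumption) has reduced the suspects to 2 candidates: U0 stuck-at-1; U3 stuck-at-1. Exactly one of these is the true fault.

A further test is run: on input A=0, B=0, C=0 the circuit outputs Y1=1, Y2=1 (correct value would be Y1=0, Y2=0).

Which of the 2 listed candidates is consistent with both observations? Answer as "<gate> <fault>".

Evaluate each candidate on input A=0, B=0, C=0:
  U0 stuck-at-1: U0=1 [stuck-at-1], U1=0, U2=0, U3=0, U4=0, U5=0, U6=0 → Y1=0, Y2=0 — eliminated
  U3 stuck-at-1: U0=1, U1=0, U2=0, U3=1 [stuck-at-1], U4=0, U5=1, U6=1 → Y1=1, Y2=1 — matches
Only U3 stuck-at-1 reproduces the observed Y1=1, Y2=1.

U3 stuck-at-1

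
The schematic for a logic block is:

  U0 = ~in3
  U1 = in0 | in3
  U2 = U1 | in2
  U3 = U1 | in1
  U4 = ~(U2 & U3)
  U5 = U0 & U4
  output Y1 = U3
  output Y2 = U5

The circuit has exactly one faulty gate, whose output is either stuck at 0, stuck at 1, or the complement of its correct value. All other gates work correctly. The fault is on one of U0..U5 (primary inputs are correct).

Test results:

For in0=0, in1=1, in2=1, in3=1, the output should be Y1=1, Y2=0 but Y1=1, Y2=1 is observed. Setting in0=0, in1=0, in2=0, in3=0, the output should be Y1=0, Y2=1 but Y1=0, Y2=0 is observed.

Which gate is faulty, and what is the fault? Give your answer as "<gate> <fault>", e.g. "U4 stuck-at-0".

U5 inverted output

Fault-free values for test 1 (in0=0, in1=1, in2=1, in3=1): U0=0, U1=1, U2=1, U3=1, U4=0, U5=0, giving Y1=1, Y2=0. Observed Y1=1, Y2=1.
Test 1: faults giving observed Y1=1, Y2=1 are {U5 stuck-at-1, U5 inverted output}.
Test 2 (in0=0, in1=0, in2=0, in3=0): fault-free U0=1, U1=0, U2=0, U3=0, U4=1, U5=1 → Y1=0, Y2=1; observed Y1=0, Y2=0. Eliminates U5 stuck-at-1.
Only U5 inverted output is consistent with every test.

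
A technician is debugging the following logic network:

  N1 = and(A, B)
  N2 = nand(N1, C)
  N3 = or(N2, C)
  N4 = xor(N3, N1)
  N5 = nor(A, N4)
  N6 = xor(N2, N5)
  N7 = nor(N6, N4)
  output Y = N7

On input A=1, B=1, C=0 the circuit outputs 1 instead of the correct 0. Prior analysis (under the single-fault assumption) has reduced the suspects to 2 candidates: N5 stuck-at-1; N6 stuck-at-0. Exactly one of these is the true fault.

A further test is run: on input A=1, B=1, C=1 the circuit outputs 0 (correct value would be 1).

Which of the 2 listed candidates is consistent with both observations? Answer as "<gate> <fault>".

N5 stuck-at-1

Evaluate each candidate on input A=1, B=1, C=1:
  N5 stuck-at-1: N1=1, N2=0, N3=1, N4=0, N5=1 [stuck-at-1], N6=1, N7=0 → 0 — matches
  N6 stuck-at-0: N1=1, N2=0, N3=1, N4=0, N5=0, N6=0 [stuck-at-0], N7=1 → 1 — eliminated
Only N5 stuck-at-1 reproduces the observed 0.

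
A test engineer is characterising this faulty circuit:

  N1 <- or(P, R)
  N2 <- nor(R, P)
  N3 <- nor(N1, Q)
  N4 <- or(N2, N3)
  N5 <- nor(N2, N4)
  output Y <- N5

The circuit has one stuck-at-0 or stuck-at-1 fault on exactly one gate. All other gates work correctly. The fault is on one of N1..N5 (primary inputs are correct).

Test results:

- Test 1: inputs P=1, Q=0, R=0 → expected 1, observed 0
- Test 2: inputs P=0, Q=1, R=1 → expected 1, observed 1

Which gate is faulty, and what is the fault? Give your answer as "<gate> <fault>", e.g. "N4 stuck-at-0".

N1 stuck-at-0

Fault-free values for test 1 (P=1, Q=0, R=0): N1=1, N2=0, N3=0, N4=0, N5=1, giving Y=1. Observed 0.
Test 1: faults giving observed 0 are {N1 stuck-at-0, N2 stuck-at-1, N3 stuck-at-1, N4 stuck-at-1, N5 stuck-at-0}.
Test 2 (P=0, Q=1, R=1): fault-free N1=1, N2=0, N3=0, N4=0, N5=1 → 1; observed 1. Eliminates N2 stuck-at-1, N3 stuck-at-1, N4 stuck-at-1, N5 stuck-at-0.
Only N1 stuck-at-0 is consistent with every test.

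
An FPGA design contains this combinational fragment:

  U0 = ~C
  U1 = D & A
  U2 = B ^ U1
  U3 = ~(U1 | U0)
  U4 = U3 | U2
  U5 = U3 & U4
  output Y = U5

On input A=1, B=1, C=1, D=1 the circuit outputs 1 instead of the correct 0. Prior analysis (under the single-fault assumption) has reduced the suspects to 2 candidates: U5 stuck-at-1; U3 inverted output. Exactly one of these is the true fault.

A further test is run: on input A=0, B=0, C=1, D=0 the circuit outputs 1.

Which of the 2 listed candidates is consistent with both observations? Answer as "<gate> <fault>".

U5 stuck-at-1

Evaluate each candidate on input A=0, B=0, C=1, D=0:
  U5 stuck-at-1: U0=0, U1=0, U2=0, U3=1, U4=1, U5=1 [stuck-at-1] → 1 — matches
  U3 inverted output: U0=0, U1=0, U2=0, U3=0 [inverted output], U4=0, U5=0 → 0 — eliminated
Only U5 stuck-at-1 reproduces the observed 1.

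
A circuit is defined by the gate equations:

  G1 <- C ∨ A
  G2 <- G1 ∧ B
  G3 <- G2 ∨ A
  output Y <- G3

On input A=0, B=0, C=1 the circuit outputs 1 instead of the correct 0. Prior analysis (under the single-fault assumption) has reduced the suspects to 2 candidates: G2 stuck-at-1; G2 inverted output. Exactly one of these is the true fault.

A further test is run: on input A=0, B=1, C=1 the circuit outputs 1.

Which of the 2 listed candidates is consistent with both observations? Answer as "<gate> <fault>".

Evaluate each candidate on input A=0, B=1, C=1:
  G2 stuck-at-1: G1=1, G2=1 [stuck-at-1], G3=1 → 1 — matches
  G2 inverted output: G1=1, G2=0 [inverted output], G3=0 → 0 — eliminated
Only G2 stuck-at-1 reproduces the observed 1.

G2 stuck-at-1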